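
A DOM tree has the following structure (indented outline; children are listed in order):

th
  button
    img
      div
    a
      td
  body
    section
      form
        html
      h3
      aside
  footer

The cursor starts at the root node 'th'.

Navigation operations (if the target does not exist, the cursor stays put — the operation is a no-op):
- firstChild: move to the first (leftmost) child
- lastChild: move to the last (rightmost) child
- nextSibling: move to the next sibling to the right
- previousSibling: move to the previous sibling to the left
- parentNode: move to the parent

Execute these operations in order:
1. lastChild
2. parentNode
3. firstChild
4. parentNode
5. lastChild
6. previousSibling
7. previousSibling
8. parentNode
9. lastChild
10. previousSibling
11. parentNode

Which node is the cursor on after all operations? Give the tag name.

Answer: th

Derivation:
After 1 (lastChild): footer
After 2 (parentNode): th
After 3 (firstChild): button
After 4 (parentNode): th
After 5 (lastChild): footer
After 6 (previousSibling): body
After 7 (previousSibling): button
After 8 (parentNode): th
After 9 (lastChild): footer
After 10 (previousSibling): body
After 11 (parentNode): th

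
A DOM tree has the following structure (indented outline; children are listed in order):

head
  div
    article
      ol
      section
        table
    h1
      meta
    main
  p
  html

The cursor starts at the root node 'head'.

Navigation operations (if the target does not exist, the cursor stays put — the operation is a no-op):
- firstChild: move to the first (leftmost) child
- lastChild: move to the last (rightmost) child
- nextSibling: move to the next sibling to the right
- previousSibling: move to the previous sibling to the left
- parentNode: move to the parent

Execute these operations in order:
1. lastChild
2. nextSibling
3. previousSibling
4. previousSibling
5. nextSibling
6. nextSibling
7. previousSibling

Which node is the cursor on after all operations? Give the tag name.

Answer: p

Derivation:
After 1 (lastChild): html
After 2 (nextSibling): html (no-op, stayed)
After 3 (previousSibling): p
After 4 (previousSibling): div
After 5 (nextSibling): p
After 6 (nextSibling): html
After 7 (previousSibling): p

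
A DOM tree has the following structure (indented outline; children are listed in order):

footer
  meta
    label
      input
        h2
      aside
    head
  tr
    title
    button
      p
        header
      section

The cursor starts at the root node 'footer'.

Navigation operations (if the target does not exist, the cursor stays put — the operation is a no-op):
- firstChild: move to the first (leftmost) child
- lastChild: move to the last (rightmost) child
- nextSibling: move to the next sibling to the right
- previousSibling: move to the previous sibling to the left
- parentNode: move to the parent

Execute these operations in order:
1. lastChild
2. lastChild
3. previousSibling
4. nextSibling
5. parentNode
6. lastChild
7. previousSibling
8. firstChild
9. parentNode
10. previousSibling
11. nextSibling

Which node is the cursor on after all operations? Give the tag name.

After 1 (lastChild): tr
After 2 (lastChild): button
After 3 (previousSibling): title
After 4 (nextSibling): button
After 5 (parentNode): tr
After 6 (lastChild): button
After 7 (previousSibling): title
After 8 (firstChild): title (no-op, stayed)
After 9 (parentNode): tr
After 10 (previousSibling): meta
After 11 (nextSibling): tr

Answer: tr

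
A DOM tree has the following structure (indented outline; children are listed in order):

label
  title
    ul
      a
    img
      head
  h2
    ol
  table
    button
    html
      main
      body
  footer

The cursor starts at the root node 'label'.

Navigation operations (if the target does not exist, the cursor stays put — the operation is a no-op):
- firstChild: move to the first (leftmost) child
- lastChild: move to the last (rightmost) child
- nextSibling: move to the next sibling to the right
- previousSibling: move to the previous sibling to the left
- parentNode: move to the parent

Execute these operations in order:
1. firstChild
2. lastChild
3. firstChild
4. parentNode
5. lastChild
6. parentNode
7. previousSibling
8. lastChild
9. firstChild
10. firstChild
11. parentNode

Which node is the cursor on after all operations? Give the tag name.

Answer: ul

Derivation:
After 1 (firstChild): title
After 2 (lastChild): img
After 3 (firstChild): head
After 4 (parentNode): img
After 5 (lastChild): head
After 6 (parentNode): img
After 7 (previousSibling): ul
After 8 (lastChild): a
After 9 (firstChild): a (no-op, stayed)
After 10 (firstChild): a (no-op, stayed)
After 11 (parentNode): ul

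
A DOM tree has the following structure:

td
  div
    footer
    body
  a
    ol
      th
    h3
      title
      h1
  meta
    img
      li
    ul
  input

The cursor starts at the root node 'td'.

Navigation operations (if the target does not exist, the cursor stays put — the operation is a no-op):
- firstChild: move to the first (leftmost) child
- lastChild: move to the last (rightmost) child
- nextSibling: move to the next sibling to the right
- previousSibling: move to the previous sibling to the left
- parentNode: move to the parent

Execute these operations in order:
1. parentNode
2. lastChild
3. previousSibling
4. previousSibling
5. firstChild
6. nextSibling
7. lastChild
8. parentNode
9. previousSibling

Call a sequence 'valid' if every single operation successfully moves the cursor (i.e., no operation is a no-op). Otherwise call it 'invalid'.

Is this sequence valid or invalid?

After 1 (parentNode): td (no-op, stayed)
After 2 (lastChild): input
After 3 (previousSibling): meta
After 4 (previousSibling): a
After 5 (firstChild): ol
After 6 (nextSibling): h3
After 7 (lastChild): h1
After 8 (parentNode): h3
After 9 (previousSibling): ol

Answer: invalid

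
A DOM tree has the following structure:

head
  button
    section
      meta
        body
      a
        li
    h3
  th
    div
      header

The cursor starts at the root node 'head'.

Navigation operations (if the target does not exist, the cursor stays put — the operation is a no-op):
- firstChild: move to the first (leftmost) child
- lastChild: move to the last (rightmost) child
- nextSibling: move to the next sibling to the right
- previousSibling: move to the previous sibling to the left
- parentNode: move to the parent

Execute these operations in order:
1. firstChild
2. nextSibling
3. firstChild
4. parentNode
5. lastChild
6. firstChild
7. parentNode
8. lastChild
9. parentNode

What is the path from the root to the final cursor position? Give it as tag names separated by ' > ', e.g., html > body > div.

Answer: head > th > div

Derivation:
After 1 (firstChild): button
After 2 (nextSibling): th
After 3 (firstChild): div
After 4 (parentNode): th
After 5 (lastChild): div
After 6 (firstChild): header
After 7 (parentNode): div
After 8 (lastChild): header
After 9 (parentNode): div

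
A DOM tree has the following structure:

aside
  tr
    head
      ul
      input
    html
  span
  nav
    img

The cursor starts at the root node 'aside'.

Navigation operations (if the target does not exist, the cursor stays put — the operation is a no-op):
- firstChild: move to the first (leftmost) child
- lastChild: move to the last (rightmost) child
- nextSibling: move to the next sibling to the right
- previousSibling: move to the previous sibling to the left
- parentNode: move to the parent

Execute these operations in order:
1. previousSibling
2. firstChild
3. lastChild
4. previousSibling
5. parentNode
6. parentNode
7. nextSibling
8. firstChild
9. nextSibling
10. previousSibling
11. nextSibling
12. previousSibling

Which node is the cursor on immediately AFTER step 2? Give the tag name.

Answer: tr

Derivation:
After 1 (previousSibling): aside (no-op, stayed)
After 2 (firstChild): tr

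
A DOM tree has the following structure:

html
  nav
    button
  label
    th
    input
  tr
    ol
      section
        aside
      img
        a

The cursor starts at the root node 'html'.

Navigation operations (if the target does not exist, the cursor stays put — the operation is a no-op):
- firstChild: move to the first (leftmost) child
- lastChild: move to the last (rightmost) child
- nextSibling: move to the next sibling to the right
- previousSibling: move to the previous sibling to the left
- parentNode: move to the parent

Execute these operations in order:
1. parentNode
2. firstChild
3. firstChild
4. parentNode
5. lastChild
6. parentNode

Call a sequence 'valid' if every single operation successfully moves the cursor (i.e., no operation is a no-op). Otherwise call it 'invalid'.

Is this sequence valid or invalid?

Answer: invalid

Derivation:
After 1 (parentNode): html (no-op, stayed)
After 2 (firstChild): nav
After 3 (firstChild): button
After 4 (parentNode): nav
After 5 (lastChild): button
After 6 (parentNode): nav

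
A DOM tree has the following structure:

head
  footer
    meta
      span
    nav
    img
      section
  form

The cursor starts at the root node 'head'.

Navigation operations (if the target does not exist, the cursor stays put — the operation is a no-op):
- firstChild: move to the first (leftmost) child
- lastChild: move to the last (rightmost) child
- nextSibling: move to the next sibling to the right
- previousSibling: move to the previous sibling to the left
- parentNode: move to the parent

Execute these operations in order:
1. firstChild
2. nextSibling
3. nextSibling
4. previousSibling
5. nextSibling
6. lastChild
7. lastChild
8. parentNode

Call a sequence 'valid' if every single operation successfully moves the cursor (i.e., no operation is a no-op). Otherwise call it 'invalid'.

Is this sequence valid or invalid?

After 1 (firstChild): footer
After 2 (nextSibling): form
After 3 (nextSibling): form (no-op, stayed)
After 4 (previousSibling): footer
After 5 (nextSibling): form
After 6 (lastChild): form (no-op, stayed)
After 7 (lastChild): form (no-op, stayed)
After 8 (parentNode): head

Answer: invalid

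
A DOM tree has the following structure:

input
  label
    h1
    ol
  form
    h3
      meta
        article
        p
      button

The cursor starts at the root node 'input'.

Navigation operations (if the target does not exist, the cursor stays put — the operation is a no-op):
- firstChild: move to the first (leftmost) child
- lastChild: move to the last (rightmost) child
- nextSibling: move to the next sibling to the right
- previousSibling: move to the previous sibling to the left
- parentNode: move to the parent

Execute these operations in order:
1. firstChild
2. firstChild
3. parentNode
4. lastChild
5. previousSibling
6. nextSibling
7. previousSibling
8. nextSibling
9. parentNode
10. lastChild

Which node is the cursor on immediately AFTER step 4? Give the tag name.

Answer: ol

Derivation:
After 1 (firstChild): label
After 2 (firstChild): h1
After 3 (parentNode): label
After 4 (lastChild): ol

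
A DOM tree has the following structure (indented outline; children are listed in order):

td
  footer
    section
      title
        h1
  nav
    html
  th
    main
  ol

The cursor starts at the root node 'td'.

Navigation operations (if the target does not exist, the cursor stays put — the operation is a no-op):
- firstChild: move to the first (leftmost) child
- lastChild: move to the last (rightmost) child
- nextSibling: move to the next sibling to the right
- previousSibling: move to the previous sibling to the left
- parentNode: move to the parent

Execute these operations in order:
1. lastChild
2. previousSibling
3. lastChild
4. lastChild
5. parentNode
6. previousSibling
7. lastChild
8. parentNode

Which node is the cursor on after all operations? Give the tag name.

Answer: nav

Derivation:
After 1 (lastChild): ol
After 2 (previousSibling): th
After 3 (lastChild): main
After 4 (lastChild): main (no-op, stayed)
After 5 (parentNode): th
After 6 (previousSibling): nav
After 7 (lastChild): html
After 8 (parentNode): nav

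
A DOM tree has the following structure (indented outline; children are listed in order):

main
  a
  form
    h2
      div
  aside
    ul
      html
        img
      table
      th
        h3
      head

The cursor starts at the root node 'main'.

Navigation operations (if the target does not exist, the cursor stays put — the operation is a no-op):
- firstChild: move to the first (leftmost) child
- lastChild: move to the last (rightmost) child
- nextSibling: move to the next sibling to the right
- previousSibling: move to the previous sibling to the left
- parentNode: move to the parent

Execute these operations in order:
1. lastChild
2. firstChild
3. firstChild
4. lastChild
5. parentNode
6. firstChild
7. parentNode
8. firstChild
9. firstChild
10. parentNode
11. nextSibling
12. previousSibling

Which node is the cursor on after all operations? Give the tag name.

After 1 (lastChild): aside
After 2 (firstChild): ul
After 3 (firstChild): html
After 4 (lastChild): img
After 5 (parentNode): html
After 6 (firstChild): img
After 7 (parentNode): html
After 8 (firstChild): img
After 9 (firstChild): img (no-op, stayed)
After 10 (parentNode): html
After 11 (nextSibling): table
After 12 (previousSibling): html

Answer: html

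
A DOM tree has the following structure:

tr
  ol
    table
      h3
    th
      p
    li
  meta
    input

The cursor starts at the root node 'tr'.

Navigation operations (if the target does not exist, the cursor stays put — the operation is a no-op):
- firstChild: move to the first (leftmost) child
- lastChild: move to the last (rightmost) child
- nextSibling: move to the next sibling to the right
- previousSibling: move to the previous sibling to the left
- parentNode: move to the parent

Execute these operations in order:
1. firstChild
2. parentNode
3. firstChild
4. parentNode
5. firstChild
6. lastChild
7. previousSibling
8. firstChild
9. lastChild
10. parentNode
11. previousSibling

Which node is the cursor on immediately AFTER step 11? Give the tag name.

Answer: table

Derivation:
After 1 (firstChild): ol
After 2 (parentNode): tr
After 3 (firstChild): ol
After 4 (parentNode): tr
After 5 (firstChild): ol
After 6 (lastChild): li
After 7 (previousSibling): th
After 8 (firstChild): p
After 9 (lastChild): p (no-op, stayed)
After 10 (parentNode): th
After 11 (previousSibling): table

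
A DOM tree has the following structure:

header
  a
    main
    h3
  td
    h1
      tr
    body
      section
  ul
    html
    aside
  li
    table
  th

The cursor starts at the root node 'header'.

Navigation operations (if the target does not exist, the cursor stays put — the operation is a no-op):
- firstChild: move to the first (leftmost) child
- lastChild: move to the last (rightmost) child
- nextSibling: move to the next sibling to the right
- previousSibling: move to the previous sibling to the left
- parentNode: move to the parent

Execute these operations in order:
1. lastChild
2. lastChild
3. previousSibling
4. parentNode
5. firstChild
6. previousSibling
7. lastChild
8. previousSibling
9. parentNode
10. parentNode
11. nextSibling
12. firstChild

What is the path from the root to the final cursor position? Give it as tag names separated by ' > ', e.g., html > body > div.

After 1 (lastChild): th
After 2 (lastChild): th (no-op, stayed)
After 3 (previousSibling): li
After 4 (parentNode): header
After 5 (firstChild): a
After 6 (previousSibling): a (no-op, stayed)
After 7 (lastChild): h3
After 8 (previousSibling): main
After 9 (parentNode): a
After 10 (parentNode): header
After 11 (nextSibling): header (no-op, stayed)
After 12 (firstChild): a

Answer: header > a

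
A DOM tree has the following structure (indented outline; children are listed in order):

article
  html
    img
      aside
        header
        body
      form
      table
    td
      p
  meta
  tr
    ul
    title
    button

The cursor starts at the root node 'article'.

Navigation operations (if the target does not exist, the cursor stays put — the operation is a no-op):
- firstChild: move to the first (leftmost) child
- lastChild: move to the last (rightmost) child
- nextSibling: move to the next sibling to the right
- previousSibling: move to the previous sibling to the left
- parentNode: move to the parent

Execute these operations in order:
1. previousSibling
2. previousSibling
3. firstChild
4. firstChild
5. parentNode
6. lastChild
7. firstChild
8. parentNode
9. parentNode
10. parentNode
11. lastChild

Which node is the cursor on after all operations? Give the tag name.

Answer: tr

Derivation:
After 1 (previousSibling): article (no-op, stayed)
After 2 (previousSibling): article (no-op, stayed)
After 3 (firstChild): html
After 4 (firstChild): img
After 5 (parentNode): html
After 6 (lastChild): td
After 7 (firstChild): p
After 8 (parentNode): td
After 9 (parentNode): html
After 10 (parentNode): article
After 11 (lastChild): tr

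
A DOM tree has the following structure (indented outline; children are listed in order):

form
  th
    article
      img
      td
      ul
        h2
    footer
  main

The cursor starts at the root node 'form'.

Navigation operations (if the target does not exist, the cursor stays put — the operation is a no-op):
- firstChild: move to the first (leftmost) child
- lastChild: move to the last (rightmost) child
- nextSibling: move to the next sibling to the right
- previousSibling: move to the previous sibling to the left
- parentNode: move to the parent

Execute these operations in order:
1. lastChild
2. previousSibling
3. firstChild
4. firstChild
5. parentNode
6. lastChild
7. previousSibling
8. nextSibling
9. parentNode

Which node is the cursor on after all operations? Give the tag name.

Answer: article

Derivation:
After 1 (lastChild): main
After 2 (previousSibling): th
After 3 (firstChild): article
After 4 (firstChild): img
After 5 (parentNode): article
After 6 (lastChild): ul
After 7 (previousSibling): td
After 8 (nextSibling): ul
After 9 (parentNode): article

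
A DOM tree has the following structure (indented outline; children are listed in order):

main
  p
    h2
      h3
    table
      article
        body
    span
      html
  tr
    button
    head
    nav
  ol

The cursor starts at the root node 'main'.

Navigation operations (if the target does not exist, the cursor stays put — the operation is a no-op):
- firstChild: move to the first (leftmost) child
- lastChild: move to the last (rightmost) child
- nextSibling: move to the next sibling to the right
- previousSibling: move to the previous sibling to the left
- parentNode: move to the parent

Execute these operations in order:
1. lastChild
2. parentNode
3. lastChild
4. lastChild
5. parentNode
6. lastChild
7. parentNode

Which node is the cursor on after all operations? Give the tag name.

Answer: main

Derivation:
After 1 (lastChild): ol
After 2 (parentNode): main
After 3 (lastChild): ol
After 4 (lastChild): ol (no-op, stayed)
After 5 (parentNode): main
After 6 (lastChild): ol
After 7 (parentNode): main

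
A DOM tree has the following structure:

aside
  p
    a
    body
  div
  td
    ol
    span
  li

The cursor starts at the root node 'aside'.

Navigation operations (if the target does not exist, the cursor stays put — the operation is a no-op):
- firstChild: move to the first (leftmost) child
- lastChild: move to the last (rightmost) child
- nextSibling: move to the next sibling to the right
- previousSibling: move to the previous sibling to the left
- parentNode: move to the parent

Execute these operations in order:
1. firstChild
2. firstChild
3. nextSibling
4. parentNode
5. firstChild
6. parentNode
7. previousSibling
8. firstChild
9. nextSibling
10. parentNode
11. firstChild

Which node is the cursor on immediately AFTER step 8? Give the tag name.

Answer: a

Derivation:
After 1 (firstChild): p
After 2 (firstChild): a
After 3 (nextSibling): body
After 4 (parentNode): p
After 5 (firstChild): a
After 6 (parentNode): p
After 7 (previousSibling): p (no-op, stayed)
After 8 (firstChild): a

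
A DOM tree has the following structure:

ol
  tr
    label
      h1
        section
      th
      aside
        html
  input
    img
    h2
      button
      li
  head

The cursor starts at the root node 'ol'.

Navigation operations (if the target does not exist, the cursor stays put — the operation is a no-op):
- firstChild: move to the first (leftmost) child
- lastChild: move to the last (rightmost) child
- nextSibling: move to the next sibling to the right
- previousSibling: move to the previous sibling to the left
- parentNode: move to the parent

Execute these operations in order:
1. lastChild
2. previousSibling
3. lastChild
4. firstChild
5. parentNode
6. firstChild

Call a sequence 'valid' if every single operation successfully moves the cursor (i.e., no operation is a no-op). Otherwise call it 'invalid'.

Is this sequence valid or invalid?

After 1 (lastChild): head
After 2 (previousSibling): input
After 3 (lastChild): h2
After 4 (firstChild): button
After 5 (parentNode): h2
After 6 (firstChild): button

Answer: valid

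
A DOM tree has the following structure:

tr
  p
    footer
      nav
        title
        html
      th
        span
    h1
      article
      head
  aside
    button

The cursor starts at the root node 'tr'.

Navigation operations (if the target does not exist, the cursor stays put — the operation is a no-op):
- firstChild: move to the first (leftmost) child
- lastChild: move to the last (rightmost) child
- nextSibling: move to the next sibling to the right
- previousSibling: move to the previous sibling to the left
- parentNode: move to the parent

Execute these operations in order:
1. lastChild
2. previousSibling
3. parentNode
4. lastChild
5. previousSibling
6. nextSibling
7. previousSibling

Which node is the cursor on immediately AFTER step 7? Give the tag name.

After 1 (lastChild): aside
After 2 (previousSibling): p
After 3 (parentNode): tr
After 4 (lastChild): aside
After 5 (previousSibling): p
After 6 (nextSibling): aside
After 7 (previousSibling): p

Answer: p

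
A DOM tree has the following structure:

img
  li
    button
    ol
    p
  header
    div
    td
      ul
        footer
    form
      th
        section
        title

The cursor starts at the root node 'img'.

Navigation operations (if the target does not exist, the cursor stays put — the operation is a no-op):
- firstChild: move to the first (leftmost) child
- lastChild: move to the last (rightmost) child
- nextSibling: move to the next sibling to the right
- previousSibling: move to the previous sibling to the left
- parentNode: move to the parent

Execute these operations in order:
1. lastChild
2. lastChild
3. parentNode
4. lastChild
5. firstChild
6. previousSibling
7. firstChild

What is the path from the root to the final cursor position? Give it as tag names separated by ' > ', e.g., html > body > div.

Answer: img > header > form > th > section

Derivation:
After 1 (lastChild): header
After 2 (lastChild): form
After 3 (parentNode): header
After 4 (lastChild): form
After 5 (firstChild): th
After 6 (previousSibling): th (no-op, stayed)
After 7 (firstChild): section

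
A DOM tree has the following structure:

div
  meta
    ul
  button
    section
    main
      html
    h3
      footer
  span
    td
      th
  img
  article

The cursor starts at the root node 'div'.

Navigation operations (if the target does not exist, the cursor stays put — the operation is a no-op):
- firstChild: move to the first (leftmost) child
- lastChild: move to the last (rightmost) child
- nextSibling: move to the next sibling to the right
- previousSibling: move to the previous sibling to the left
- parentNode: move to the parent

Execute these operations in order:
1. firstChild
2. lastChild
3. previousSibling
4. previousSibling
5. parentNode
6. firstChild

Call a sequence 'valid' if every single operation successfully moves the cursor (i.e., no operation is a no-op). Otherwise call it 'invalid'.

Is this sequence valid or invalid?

Answer: invalid

Derivation:
After 1 (firstChild): meta
After 2 (lastChild): ul
After 3 (previousSibling): ul (no-op, stayed)
After 4 (previousSibling): ul (no-op, stayed)
After 5 (parentNode): meta
After 6 (firstChild): ul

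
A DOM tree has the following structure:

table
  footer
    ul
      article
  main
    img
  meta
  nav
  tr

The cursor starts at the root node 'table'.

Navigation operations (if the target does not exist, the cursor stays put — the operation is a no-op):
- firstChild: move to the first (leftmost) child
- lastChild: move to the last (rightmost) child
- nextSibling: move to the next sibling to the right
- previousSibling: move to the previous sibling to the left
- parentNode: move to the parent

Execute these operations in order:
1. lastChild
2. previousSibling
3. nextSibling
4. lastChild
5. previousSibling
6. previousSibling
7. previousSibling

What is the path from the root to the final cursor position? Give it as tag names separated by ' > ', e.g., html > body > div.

Answer: table > main

Derivation:
After 1 (lastChild): tr
After 2 (previousSibling): nav
After 3 (nextSibling): tr
After 4 (lastChild): tr (no-op, stayed)
After 5 (previousSibling): nav
After 6 (previousSibling): meta
After 7 (previousSibling): main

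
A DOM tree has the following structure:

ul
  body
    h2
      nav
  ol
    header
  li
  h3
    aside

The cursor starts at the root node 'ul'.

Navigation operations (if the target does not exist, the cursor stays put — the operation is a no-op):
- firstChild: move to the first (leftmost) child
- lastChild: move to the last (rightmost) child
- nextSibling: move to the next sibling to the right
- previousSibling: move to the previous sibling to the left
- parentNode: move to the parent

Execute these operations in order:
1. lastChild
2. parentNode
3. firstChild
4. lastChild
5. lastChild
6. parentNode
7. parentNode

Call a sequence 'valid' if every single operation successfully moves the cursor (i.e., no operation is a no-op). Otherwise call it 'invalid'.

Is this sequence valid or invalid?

After 1 (lastChild): h3
After 2 (parentNode): ul
After 3 (firstChild): body
After 4 (lastChild): h2
After 5 (lastChild): nav
After 6 (parentNode): h2
After 7 (parentNode): body

Answer: valid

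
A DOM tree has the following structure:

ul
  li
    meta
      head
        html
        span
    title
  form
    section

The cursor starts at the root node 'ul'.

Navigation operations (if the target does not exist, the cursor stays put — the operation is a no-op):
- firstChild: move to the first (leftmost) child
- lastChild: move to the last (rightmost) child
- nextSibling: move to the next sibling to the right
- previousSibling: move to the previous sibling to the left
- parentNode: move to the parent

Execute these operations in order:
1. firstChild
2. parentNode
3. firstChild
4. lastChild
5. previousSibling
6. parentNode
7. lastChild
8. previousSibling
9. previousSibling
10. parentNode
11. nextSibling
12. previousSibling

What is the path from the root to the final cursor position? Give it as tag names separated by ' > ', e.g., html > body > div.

Answer: ul > li

Derivation:
After 1 (firstChild): li
After 2 (parentNode): ul
After 3 (firstChild): li
After 4 (lastChild): title
After 5 (previousSibling): meta
After 6 (parentNode): li
After 7 (lastChild): title
After 8 (previousSibling): meta
After 9 (previousSibling): meta (no-op, stayed)
After 10 (parentNode): li
After 11 (nextSibling): form
After 12 (previousSibling): li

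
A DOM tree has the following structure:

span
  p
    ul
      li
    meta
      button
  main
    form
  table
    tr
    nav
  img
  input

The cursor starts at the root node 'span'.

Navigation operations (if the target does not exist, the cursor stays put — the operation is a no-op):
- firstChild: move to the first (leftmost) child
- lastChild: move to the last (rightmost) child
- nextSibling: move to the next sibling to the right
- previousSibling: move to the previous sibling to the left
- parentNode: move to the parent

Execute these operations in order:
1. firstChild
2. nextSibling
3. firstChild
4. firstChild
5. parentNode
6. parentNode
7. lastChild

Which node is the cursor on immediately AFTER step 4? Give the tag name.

Answer: form

Derivation:
After 1 (firstChild): p
After 2 (nextSibling): main
After 3 (firstChild): form
After 4 (firstChild): form (no-op, stayed)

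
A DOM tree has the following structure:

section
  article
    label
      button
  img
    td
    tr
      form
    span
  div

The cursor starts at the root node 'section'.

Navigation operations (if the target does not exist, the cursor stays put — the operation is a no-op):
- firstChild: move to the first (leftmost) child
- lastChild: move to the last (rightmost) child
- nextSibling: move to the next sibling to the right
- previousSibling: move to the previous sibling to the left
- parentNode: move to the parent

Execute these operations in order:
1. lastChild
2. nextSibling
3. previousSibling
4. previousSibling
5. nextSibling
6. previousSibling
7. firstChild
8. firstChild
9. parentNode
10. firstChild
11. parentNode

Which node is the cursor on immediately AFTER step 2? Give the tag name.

Answer: div

Derivation:
After 1 (lastChild): div
After 2 (nextSibling): div (no-op, stayed)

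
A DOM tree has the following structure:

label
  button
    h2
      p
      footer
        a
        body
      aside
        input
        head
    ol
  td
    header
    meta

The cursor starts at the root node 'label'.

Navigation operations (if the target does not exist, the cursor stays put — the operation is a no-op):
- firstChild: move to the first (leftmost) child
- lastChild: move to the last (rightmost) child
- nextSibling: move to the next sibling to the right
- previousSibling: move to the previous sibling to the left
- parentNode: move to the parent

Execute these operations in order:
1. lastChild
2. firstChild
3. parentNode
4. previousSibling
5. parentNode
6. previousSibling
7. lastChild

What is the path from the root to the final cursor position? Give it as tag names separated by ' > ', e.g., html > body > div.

After 1 (lastChild): td
After 2 (firstChild): header
After 3 (parentNode): td
After 4 (previousSibling): button
After 5 (parentNode): label
After 6 (previousSibling): label (no-op, stayed)
After 7 (lastChild): td

Answer: label > td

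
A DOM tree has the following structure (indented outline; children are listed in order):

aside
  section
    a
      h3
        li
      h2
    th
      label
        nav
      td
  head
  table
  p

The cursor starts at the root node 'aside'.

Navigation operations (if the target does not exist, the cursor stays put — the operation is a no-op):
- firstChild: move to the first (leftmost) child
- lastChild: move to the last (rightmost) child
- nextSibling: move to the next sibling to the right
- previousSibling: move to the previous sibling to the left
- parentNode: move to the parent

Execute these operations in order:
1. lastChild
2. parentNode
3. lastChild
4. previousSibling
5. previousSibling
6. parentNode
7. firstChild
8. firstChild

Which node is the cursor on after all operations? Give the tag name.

After 1 (lastChild): p
After 2 (parentNode): aside
After 3 (lastChild): p
After 4 (previousSibling): table
After 5 (previousSibling): head
After 6 (parentNode): aside
After 7 (firstChild): section
After 8 (firstChild): a

Answer: a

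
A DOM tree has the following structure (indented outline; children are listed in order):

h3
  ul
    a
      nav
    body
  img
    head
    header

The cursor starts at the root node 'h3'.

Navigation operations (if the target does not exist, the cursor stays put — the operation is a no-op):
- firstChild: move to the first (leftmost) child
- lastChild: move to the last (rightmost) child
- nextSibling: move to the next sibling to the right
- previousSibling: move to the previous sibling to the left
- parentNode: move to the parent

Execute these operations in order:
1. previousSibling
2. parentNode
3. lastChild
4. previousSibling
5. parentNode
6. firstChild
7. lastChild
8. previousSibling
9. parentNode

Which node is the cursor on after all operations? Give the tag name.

After 1 (previousSibling): h3 (no-op, stayed)
After 2 (parentNode): h3 (no-op, stayed)
After 3 (lastChild): img
After 4 (previousSibling): ul
After 5 (parentNode): h3
After 6 (firstChild): ul
After 7 (lastChild): body
After 8 (previousSibling): a
After 9 (parentNode): ul

Answer: ul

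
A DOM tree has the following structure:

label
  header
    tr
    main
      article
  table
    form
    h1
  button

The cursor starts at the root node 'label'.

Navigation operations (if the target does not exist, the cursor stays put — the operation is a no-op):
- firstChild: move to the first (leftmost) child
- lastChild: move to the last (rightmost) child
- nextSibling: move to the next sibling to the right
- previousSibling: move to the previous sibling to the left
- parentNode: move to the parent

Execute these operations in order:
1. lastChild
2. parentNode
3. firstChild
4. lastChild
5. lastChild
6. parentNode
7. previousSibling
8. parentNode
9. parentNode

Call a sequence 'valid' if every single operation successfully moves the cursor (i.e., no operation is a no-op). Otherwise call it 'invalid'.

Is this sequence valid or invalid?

After 1 (lastChild): button
After 2 (parentNode): label
After 3 (firstChild): header
After 4 (lastChild): main
After 5 (lastChild): article
After 6 (parentNode): main
After 7 (previousSibling): tr
After 8 (parentNode): header
After 9 (parentNode): label

Answer: valid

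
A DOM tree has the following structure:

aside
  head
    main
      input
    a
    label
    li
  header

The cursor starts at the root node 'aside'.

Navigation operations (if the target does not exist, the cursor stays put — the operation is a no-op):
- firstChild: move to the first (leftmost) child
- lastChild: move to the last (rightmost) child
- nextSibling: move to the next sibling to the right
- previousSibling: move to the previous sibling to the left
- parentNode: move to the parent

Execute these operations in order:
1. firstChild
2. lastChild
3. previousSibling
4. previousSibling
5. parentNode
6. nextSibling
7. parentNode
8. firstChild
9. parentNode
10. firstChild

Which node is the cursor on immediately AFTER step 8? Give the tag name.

After 1 (firstChild): head
After 2 (lastChild): li
After 3 (previousSibling): label
After 4 (previousSibling): a
After 5 (parentNode): head
After 6 (nextSibling): header
After 7 (parentNode): aside
After 8 (firstChild): head

Answer: head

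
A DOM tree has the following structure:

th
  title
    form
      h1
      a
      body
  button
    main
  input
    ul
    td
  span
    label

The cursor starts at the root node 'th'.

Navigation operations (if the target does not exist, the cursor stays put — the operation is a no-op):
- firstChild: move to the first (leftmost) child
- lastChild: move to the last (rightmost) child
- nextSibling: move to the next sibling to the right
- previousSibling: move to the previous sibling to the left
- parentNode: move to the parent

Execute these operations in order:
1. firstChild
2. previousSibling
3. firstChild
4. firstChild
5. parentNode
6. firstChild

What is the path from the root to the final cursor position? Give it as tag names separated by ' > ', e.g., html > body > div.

After 1 (firstChild): title
After 2 (previousSibling): title (no-op, stayed)
After 3 (firstChild): form
After 4 (firstChild): h1
After 5 (parentNode): form
After 6 (firstChild): h1

Answer: th > title > form > h1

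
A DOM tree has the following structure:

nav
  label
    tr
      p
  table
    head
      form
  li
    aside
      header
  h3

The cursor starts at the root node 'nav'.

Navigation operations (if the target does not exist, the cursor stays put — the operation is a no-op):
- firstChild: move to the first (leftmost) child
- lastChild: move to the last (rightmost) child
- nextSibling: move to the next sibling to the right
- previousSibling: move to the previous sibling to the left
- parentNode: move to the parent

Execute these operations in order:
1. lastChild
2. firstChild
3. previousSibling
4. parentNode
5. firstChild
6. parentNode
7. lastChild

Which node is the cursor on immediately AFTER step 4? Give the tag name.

After 1 (lastChild): h3
After 2 (firstChild): h3 (no-op, stayed)
After 3 (previousSibling): li
After 4 (parentNode): nav

Answer: nav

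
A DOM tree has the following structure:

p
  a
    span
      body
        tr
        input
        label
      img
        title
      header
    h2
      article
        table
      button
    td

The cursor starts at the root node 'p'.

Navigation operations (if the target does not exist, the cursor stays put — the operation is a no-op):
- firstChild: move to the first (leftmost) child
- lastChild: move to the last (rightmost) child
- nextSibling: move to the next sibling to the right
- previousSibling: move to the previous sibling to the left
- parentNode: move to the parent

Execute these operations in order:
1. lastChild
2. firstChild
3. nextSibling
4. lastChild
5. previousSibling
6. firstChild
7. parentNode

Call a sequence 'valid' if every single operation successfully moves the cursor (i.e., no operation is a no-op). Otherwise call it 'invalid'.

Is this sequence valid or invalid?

After 1 (lastChild): a
After 2 (firstChild): span
After 3 (nextSibling): h2
After 4 (lastChild): button
After 5 (previousSibling): article
After 6 (firstChild): table
After 7 (parentNode): article

Answer: valid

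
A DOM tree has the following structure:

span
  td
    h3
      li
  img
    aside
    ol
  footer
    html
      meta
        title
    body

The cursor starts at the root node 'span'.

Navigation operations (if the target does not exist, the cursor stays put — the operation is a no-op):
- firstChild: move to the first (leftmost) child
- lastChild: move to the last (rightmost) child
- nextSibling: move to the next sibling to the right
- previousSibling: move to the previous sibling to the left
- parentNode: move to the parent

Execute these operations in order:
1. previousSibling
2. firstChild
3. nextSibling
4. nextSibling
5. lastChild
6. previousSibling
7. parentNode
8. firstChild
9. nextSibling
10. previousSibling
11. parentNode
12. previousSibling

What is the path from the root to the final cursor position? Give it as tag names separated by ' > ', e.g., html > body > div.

Answer: span > img

Derivation:
After 1 (previousSibling): span (no-op, stayed)
After 2 (firstChild): td
After 3 (nextSibling): img
After 4 (nextSibling): footer
After 5 (lastChild): body
After 6 (previousSibling): html
After 7 (parentNode): footer
After 8 (firstChild): html
After 9 (nextSibling): body
After 10 (previousSibling): html
After 11 (parentNode): footer
After 12 (previousSibling): img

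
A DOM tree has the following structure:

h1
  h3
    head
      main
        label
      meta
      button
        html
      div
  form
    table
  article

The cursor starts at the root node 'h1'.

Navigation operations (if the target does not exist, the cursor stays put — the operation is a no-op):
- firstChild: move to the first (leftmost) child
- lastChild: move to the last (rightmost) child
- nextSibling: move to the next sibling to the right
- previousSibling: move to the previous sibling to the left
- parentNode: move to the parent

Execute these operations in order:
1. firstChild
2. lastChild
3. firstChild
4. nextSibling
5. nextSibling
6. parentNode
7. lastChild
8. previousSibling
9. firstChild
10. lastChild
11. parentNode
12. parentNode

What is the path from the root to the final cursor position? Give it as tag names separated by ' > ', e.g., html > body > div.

After 1 (firstChild): h3
After 2 (lastChild): head
After 3 (firstChild): main
After 4 (nextSibling): meta
After 5 (nextSibling): button
After 6 (parentNode): head
After 7 (lastChild): div
After 8 (previousSibling): button
After 9 (firstChild): html
After 10 (lastChild): html (no-op, stayed)
After 11 (parentNode): button
After 12 (parentNode): head

Answer: h1 > h3 > head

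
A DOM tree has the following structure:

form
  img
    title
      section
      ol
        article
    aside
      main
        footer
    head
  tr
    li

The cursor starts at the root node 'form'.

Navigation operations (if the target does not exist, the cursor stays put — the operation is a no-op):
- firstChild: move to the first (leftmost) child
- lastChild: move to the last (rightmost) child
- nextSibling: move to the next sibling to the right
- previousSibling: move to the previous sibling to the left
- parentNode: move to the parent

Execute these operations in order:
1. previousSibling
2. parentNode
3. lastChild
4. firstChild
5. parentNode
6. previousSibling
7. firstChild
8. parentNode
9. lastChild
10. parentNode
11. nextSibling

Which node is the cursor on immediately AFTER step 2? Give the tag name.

Answer: form

Derivation:
After 1 (previousSibling): form (no-op, stayed)
After 2 (parentNode): form (no-op, stayed)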